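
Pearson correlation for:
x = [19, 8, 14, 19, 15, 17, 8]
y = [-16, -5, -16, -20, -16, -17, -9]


n=7, Σx=100, Σy=-99, Σxy=-1549, Σx²=1560, Σy²=1563
r = (7×(-1549) - 100×(-99))/√((7×1560 - 100²)(7×1563 - (-99)²))
= -943/√(920×1140) = -943/√1048800 ≈ -943/1024.1094 ≈ -0.9208

r ≈ -0.9208


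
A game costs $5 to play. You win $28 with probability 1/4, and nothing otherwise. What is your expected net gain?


E[gain] = (28-5)×1/4 + (-5)×3/4
= 23/4 - 15/4 = 2

Expected net gain = $2 ≈ $2.00


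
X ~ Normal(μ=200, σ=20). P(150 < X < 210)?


z₁=(150-200)/20=-2.5, z₂=(210-200)/20=0.5
P = Φ(0.5) - Φ(-2.5) = 0.691462 - 0.006210 = 0.685252 ≈ 0.6853

P(150 < X < 210) ≈ 0.6853


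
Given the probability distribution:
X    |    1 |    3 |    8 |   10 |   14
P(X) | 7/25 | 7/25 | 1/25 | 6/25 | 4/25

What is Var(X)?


E[X] = 152/25
E[X²] = 1518/25
Var(X) = E[X²] - (E[X])² = 1518/25 - 23104/625 = 14846/625

Var(X) = 14846/625 ≈ 23.7536


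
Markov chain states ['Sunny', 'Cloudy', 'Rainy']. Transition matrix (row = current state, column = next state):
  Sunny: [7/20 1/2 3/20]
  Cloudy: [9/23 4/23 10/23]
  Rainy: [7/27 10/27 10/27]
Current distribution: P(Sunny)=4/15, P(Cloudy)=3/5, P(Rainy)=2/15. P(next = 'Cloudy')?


P(next=Cloudy) = Σᵢ P(now=i)×P(i→Cloudy)
= 4/15×1/2 + 3/5×4/23 + 2/15×10/27
= 2/15 + 12/115 + 4/81 = 2674/9315

P = 2674/9315 ≈ 0.2871


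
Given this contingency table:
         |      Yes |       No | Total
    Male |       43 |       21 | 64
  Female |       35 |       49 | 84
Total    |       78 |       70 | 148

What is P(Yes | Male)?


P(Yes | Male) = 43/(43+21) = 43/64

P(Yes|Male) = 43/64 ≈ 67.19%


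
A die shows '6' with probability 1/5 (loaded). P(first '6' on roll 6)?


Geometric: P(X=6) = (1-p)^(k-1)×p = (4/5)^5×1/5 = 1024/15625

P(X=6) = 1024/15625 ≈ 6.55%


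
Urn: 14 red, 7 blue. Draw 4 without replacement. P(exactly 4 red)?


Hypergeometric: C(14,4)×C(7,0)/C(21,4)
= 1001×1/5985 = 143/855

P(X=4) = 143/855 ≈ 16.73%


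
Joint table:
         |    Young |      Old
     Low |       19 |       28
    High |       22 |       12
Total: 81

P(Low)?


P(Low) = (19+28)/81 = 47/81

P(Low) = 47/81 ≈ 58.02%


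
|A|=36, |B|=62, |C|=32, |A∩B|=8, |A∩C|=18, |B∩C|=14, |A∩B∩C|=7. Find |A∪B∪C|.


|A∪B∪C| = 36+62+32-8-18-14+7 = 97

|A∪B∪C| = 97


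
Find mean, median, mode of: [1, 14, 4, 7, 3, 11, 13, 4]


Sorted: [1, 3, 4, 4, 7, 11, 13, 14]
Mean = 57/8
Median = 11/2
Freq: {1: 1, 14: 1, 4: 2, 7: 1, 3: 1, 11: 1, 13: 1}
Mode: [4]

Mean=57/8, Median=11/2, Mode=4


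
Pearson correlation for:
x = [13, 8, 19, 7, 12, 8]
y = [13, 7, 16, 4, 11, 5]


n=6, Σx=67, Σy=56, Σxy=729, Σx²=851, Σy²=636
r = (6×729 - 67×56)/√((6×851 - 67²)(6×636 - 56²))
= 622/√(617×680) = 622/√419560 ≈ 622/647.7345 ≈ 0.9603

r ≈ 0.9603


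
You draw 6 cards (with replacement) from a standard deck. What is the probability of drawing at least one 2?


P(not a 2) = 48/52 = 12/13
P(none in 6 draws) = (12/13)^6 = 2985984/4826809
P(≥1 2) = 1 - 2985984/4826809 = 1840825/4826809

P = 1840825/4826809 ≈ 38.14%


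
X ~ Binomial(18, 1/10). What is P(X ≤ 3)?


P(X ≤ 3) = Σ P(X=i) for i=0..3
P(X=0) = 150094635296999121/1000000000000000000
P(X=1) = 150094635296999121/500000000000000000
P(X=2) = 283512088894331673/1000000000000000000
P(X=3) = 10500447736827099/62500000000000000
Sum = 45090157928728131/50000000000000000

P(X ≤ 3) = 45090157928728131/50000000000000000 ≈ 90.18%


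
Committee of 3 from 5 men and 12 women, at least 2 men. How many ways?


Count by #men:
  2M,1W: C(5,2)×C(12,1)=120
  3M,0W: C(5,3)×C(12,0)=10
Total = 130

130


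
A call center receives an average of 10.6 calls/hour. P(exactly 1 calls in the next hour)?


Poisson(λ=10.6): P(X=1) = e^(-λ)×λ^k/k!
= e^(-10.6) × 10.6^1 / 1!
≈ 2.491600973e-05 × 10.6 / 1 ≈ 0.000264

P(X=1) ≈ 0.000264 ≈ 0.03%


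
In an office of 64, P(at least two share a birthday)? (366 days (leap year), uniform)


P(all different) = Π(366-i)/366 for i=0..63
= 0.002858
P(match) = 1 - 0.002858 = 0.997142

P ≈ 0.9971 ≈ 99.71%


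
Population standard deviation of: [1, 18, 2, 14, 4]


Mean = 39/5
  (1-39/5)²=1156/25
  (18-39/5)²=2601/25
  (2-39/5)²=841/25
  (14-39/5)²=961/25
  (4-39/5)²=361/25
Σ(x-μ)² = 1184/5
σ² = (1184/5)/5 = 1184/25

σ = √(1184/25) ≈ 6.8819


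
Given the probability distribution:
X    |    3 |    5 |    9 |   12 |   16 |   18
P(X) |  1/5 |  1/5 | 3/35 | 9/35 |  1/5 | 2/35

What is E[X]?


E[X] = Σ x·P(X=x)
= (3)×(1/5) + (5)×(1/5) + (9)×(3/35) + (12)×(9/35) + (16)×(1/5) + (18)×(2/35)
= 339/35

E[X] = 339/35


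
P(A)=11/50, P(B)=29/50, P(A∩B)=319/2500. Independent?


P(A)×P(B) = 319/2500
P(A∩B) = 319/2500
Equal ✓ → Independent

Yes, independent


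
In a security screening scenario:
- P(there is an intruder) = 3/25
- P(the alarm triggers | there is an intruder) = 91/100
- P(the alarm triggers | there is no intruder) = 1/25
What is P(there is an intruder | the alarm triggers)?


Using Bayes' theorem:
P(A|B) = P(B|A)·P(A) / P(B)

P(the alarm triggers) = 91/100 × 3/25 + 1/25 × 22/25
= 273/2500 + 22/625 = 361/2500

P(there is an intruder|the alarm triggers) = (273/2500) / (361/2500) = 273/361

P(there is an intruder|the alarm triggers) = 273/361 ≈ 75.62%


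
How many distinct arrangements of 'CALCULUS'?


Letters: 8, freq: {'C': 2, 'A': 1, 'L': 2, 'U': 2, 'S': 1}
8!/(2!×1!×2!×2!×1!) = 40320/8 = 5040

5040


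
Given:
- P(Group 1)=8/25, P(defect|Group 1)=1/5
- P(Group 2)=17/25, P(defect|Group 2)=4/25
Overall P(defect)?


P(B) = Σ P(B|Aᵢ)×P(Aᵢ)
  1/5×8/25 = 8/125
  4/25×17/25 = 68/625
Sum = 108/625

P(defect) = 108/625 ≈ 17.28%


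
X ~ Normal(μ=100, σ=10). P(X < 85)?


z = (85-100)/10 = -1.5
P(Z < -1.5) = 0.0668

P(X < 85) ≈ 0.0668


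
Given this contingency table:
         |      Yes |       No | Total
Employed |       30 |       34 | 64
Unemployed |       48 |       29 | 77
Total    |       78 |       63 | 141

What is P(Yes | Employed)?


P(Yes | Employed) = 30/(30+34) = 30/64 = 15/32

P(Yes|Employed) = 15/32 ≈ 46.88%


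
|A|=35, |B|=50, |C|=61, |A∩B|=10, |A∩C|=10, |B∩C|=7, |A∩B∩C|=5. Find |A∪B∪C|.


|A∪B∪C| = 35+50+61-10-10-7+5 = 124

|A∪B∪C| = 124


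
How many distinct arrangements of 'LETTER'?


Letters: 6, freq: {'L': 1, 'E': 2, 'T': 2, 'R': 1}
6!/(1!×2!×2!×1!) = 720/4 = 180

180


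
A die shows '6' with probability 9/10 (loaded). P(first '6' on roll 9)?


Geometric: P(X=9) = (1-p)^(k-1)×p = (1/10)^8×9/10 = 9/1000000000

P(X=9) = 9/1000000000 ≈ 0.00%


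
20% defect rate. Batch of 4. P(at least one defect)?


P(all good) = (4/5)^4 = 256/625
P(≥1 defect) = 369/625

P = 369/625 ≈ 59.04%


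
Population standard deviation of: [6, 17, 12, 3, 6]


Mean = 44/5
  (6-44/5)²=196/25
  (17-44/5)²=1681/25
  (12-44/5)²=256/25
  (3-44/5)²=841/25
  (6-44/5)²=196/25
Σ(x-μ)² = 634/5
σ² = (634/5)/5 = 634/25

σ = √(634/25) ≈ 5.0359


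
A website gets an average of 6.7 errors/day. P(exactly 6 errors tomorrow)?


Poisson(λ=6.7): P(X=6) = e^(-λ)×λ^k/k!
= e^(-6.7) × 6.7^6 / 6!
≈ 0.001230911903 × 90458.382169 / 720 ≈ 0.154648

P(X=6) ≈ 0.154648 ≈ 15.46%


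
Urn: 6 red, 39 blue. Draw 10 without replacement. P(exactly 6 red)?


Hypergeometric: C(6,6)×C(39,4)/C(45,10)
= 1×82251/3190187286 = 1/38786

P(X=6) = 1/38786 ≈ 0.00%


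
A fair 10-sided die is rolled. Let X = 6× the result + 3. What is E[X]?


E[die] = (1+10)/2 = 11/2
E[X] = 6×11/2 + 3 = 36

E[X] = 36


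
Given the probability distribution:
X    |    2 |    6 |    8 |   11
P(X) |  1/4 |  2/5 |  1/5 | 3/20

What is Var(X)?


E[X] = 123/20
E[X²] = 927/20
Var(X) = E[X²] - (E[X])² = 927/20 - 15129/400 = 3411/400

Var(X) = 3411/400 ≈ 8.5275


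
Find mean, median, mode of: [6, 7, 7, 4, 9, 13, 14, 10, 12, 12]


Sorted: [4, 6, 7, 7, 9, 10, 12, 12, 13, 14]
Mean = 94/10 = 47/5
Median = 19/2
Freq: {6: 1, 7: 2, 4: 1, 9: 1, 13: 1, 14: 1, 10: 1, 12: 2}
Mode: [7, 12]

Mean=47/5, Median=19/2, Mode=[7, 12]


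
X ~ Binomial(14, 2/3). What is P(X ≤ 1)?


P(X ≤ 1) = Σ P(X=i) for i=0..1
P(X=0) = 1/4782969
P(X=1) = 28/4782969
Sum = 29/4782969

P(X ≤ 1) = 29/4782969 ≈ 0.00%


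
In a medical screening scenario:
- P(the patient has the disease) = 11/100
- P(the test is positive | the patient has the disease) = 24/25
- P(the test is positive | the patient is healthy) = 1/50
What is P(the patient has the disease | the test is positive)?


Using Bayes' theorem:
P(A|B) = P(B|A)·P(A) / P(B)

P(the test is positive) = 24/25 × 11/100 + 1/50 × 89/100
= 66/625 + 89/5000 = 617/5000

P(the patient has the disease|the test is positive) = (66/625) / (617/5000) = 528/617

P(the patient has the disease|the test is positive) = 528/617 ≈ 85.58%


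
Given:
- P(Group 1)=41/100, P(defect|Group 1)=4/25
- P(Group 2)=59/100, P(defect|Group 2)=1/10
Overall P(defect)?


P(B) = Σ P(B|Aᵢ)×P(Aᵢ)
  4/25×41/100 = 41/625
  1/10×59/100 = 59/1000
Sum = 623/5000

P(defect) = 623/5000 ≈ 12.46%


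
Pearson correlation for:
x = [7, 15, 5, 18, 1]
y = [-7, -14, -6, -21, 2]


n=5, Σx=46, Σy=-46, Σxy=-665, Σx²=624, Σy²=726
r = (5×(-665) - 46×(-46))/√((5×624 - 46²)(5×726 - (-46)²))
= -1209/√(1004×1514) = -1209/√1520056 ≈ -1209/1232.9055 ≈ -0.9806

r ≈ -0.9806


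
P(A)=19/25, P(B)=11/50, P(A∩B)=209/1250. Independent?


P(A)×P(B) = 209/1250
P(A∩B) = 209/1250
Equal ✓ → Independent

Yes, independent


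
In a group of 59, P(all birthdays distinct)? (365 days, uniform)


P(all different) = Π(365-i)/365 for i=0..58
= (365/365)×(364/365)×...×(307/365)
= 0.007011

P ≈ 0.0070 ≈ 0.70%


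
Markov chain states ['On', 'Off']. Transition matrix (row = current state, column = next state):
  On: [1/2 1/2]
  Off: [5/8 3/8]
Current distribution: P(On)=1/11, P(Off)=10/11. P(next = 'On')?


P(next=On) = Σᵢ P(now=i)×P(i→On)
= 1/11×1/2 + 10/11×5/8
= 1/22 + 25/44 = 27/44

P = 27/44 ≈ 0.6136


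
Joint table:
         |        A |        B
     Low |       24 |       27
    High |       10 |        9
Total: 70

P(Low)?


P(Low) = (24+27)/70 = 51/70

P(Low) = 51/70 ≈ 72.86%


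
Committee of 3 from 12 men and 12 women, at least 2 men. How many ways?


Count by #men:
  2M,1W: C(12,2)×C(12,1)=792
  3M,0W: C(12,3)×C(12,0)=220
Total = 1012

1012


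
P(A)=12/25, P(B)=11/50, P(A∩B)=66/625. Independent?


P(A)×P(B) = 66/625
P(A∩B) = 66/625
Equal ✓ → Independent

Yes, independent


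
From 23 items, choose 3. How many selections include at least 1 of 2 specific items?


Complement: C(23,3) - C(21,3) = 1771 - 1330 = 441

441


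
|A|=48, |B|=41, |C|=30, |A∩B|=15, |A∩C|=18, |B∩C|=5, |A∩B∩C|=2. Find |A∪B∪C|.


|A∪B∪C| = 48+41+30-15-18-5+2 = 83

|A∪B∪C| = 83


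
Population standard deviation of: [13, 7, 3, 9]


Mean = 32/4 = 8
  (13-8)²=25
  (7-8)²=1
  (3-8)²=25
  (9-8)²=1
Σ(x-μ)² = 52
σ² = 52/4 = 13

σ = √(13) ≈ 3.6056


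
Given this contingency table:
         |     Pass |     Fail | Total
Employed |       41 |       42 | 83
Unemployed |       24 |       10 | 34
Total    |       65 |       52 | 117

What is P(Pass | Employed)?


P(Pass | Employed) = 41/(41+42) = 41/83

P(Pass|Employed) = 41/83 ≈ 49.40%


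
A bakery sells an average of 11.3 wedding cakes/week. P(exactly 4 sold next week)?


Poisson(λ=11.3): P(X=4) = e^(-λ)×λ^k/k!
= e^(-11.3) × 11.3^4 / 4!
≈ 1.237292426e-05 × 16304.7361 / 24 ≈ 0.008406

P(X=4) ≈ 0.008406 ≈ 0.84%


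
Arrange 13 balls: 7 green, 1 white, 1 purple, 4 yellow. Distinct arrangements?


13!/(7!×1!×1!×4!) = 51480

51480


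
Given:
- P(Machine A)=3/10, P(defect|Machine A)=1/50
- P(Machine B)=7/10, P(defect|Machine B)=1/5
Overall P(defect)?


P(B) = Σ P(B|Aᵢ)×P(Aᵢ)
  1/50×3/10 = 3/500
  1/5×7/10 = 7/50
Sum = 73/500

P(defect) = 73/500 ≈ 14.60%


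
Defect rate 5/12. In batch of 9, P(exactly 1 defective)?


Binomial: P(X=1) = C(9,1)×p^1×(1-p)^8
= 9 × 5/12 × 5764801/429981696 = 28824005/573308928

P(X=1) = 28824005/573308928 ≈ 5.03%


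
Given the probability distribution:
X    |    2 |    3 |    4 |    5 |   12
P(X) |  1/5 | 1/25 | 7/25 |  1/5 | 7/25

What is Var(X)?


E[X] = 6
E[X²] = 1274/25
Var(X) = E[X²] - (E[X])² = 1274/25 - 36 = 374/25

Var(X) = 374/25 ≈ 14.9600


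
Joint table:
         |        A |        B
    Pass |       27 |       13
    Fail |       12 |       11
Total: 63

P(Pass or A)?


P(Pass∨A) = P(Pass) + P(A) - P(Pass∧A)
= (40 + 39 - 27)/63 = 52/63

P = 52/63 ≈ 82.54%


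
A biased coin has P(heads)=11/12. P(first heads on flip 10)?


Geometric: P(X=10) = (1-p)^(k-1)×p = (1/12)^9×11/12 = 11/61917364224

P(X=10) = 11/61917364224 ≈ 0.00%


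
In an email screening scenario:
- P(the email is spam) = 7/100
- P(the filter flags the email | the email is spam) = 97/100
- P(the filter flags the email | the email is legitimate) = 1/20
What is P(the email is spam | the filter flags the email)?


Using Bayes' theorem:
P(A|B) = P(B|A)·P(A) / P(B)

P(the filter flags the email) = 97/100 × 7/100 + 1/20 × 93/100
= 679/10000 + 93/2000 = 143/1250

P(the email is spam|the filter flags the email) = (679/10000) / (143/1250) = 679/1144

P(the email is spam|the filter flags the email) = 679/1144 ≈ 59.35%


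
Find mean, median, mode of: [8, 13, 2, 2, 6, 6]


Sorted: [2, 2, 6, 6, 8, 13]
Mean = 37/6
Median = 6
Freq: {8: 1, 13: 1, 2: 2, 6: 2}
Mode: [2, 6]

Mean=37/6, Median=6, Mode=[2, 6]


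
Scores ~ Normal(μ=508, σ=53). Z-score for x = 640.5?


z = (x - μ)/σ = (640.5 - 508)/53 = 2.5

z = 2.5


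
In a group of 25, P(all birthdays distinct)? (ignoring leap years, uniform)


P(all different) = Π(365-i)/365 for i=0..24
= (365/365)×(364/365)×...×(341/365)
= 0.431300

P ≈ 0.4313 ≈ 43.13%


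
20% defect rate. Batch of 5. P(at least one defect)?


P(all good) = (4/5)^5 = 1024/3125
P(≥1 defect) = 2101/3125

P = 2101/3125 ≈ 67.23%


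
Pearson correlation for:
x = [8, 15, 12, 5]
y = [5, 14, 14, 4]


n=4, Σx=40, Σy=37, Σxy=438, Σx²=458, Σy²=433
r = (4×438 - 40×37)/√((4×458 - 40²)(4×433 - 37²))
= 272/√(232×363) = 272/√84216 ≈ 272/290.1999 ≈ 0.9373

r ≈ 0.9373


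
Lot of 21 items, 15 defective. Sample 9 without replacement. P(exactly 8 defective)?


Hypergeometric: C(15,8)×C(6,1)/C(21,9)
= 6435×6/293930 = 297/2261

P(X=8) = 297/2261 ≈ 13.14%


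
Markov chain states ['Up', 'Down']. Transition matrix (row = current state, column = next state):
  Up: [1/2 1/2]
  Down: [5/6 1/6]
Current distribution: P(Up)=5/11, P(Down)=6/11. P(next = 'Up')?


P(next=Up) = Σᵢ P(now=i)×P(i→Up)
= 5/11×1/2 + 6/11×5/6
= 5/22 + 5/11 = 15/22

P = 15/22 ≈ 0.6818


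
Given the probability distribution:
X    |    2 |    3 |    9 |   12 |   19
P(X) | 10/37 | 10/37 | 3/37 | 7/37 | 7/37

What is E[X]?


E[X] = Σ x·P(X=x)
= (2)×(10/37) + (3)×(10/37) + (9)×(3/37) + (12)×(7/37) + (19)×(7/37)
= 294/37

E[X] = 294/37


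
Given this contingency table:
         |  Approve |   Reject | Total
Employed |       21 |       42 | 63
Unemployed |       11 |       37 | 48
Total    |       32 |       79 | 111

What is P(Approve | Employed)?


P(Approve | Employed) = 21/(21+42) = 21/63 = 1/3

P(Approve|Employed) = 1/3 ≈ 33.33%


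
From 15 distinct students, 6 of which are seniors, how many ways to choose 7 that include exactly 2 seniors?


Choose 2 of the 6 seniors and 5 of the other 9 students:
C(6,2)×C(9,5) = 15×126 = 1890

1890


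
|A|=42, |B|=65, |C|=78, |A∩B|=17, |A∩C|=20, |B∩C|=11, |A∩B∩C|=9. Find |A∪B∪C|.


|A∪B∪C| = 42+65+78-17-20-11+9 = 146

|A∪B∪C| = 146


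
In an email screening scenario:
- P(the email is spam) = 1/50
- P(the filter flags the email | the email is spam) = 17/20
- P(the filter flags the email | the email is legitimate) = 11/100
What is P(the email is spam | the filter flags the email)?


Using Bayes' theorem:
P(A|B) = P(B|A)·P(A) / P(B)

P(the filter flags the email) = 17/20 × 1/50 + 11/100 × 49/50
= 17/1000 + 539/5000 = 78/625

P(the email is spam|the filter flags the email) = (17/1000) / (78/625) = 85/624

P(the email is spam|the filter flags the email) = 85/624 ≈ 13.62%


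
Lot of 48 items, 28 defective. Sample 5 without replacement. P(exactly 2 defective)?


Hypergeometric: C(28,2)×C(20,3)/C(48,5)
= 378×1140/1712304 = 5985/23782

P(X=2) = 5985/23782 ≈ 25.17%


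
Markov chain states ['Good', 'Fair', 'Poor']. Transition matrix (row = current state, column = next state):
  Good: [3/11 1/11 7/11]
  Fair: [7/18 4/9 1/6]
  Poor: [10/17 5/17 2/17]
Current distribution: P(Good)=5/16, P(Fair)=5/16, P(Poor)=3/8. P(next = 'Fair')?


P(next=Fair) = Σᵢ P(now=i)×P(i→Fair)
= 5/16×1/11 + 5/16×4/9 + 3/8×5/17
= 5/176 + 5/36 + 15/136 = 7475/26928

P = 7475/26928 ≈ 0.2776


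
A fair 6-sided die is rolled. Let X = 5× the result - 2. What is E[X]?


E[die] = (1+6)/2 = 7/2
E[X] = 5×7/2 - 2 = 31/2

E[X] = 31/2


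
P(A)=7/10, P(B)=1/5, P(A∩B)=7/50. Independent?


P(A)×P(B) = 7/50
P(A∩B) = 7/50
Equal ✓ → Independent

Yes, independent


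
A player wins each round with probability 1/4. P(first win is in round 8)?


Geometric: P(X=8) = (1-p)^(k-1)×p = (3/4)^7×1/4 = 2187/65536

P(X=8) = 2187/65536 ≈ 3.34%


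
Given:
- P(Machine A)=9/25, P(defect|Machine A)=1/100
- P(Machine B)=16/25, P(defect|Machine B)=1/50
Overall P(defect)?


P(B) = Σ P(B|Aᵢ)×P(Aᵢ)
  1/100×9/25 = 9/2500
  1/50×16/25 = 8/625
Sum = 41/2500

P(defect) = 41/2500 ≈ 1.64%


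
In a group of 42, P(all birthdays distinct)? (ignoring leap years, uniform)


P(all different) = Π(365-i)/365 for i=0..41
= (365/365)×(364/365)×...×(324/365)
= 0.085970

P ≈ 0.0860 ≈ 8.60%


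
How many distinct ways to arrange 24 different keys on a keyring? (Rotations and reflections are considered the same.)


Free circular arrangements: rotations and reflections both identified.
(n-1)!/2 = 23!/2 = 25852016738884976640000/2 = 12926008369442488320000

12926008369442488320000


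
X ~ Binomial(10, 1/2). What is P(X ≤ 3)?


P(X ≤ 3) = Σ P(X=i) for i=0..3
P(X=0) = 1/1024
P(X=1) = 5/512
P(X=2) = 45/1024
P(X=3) = 15/128
Sum = 11/64

P(X ≤ 3) = 11/64 ≈ 17.19%


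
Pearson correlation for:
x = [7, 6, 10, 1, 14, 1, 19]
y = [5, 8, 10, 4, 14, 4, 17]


n=7, Σx=58, Σy=62, Σxy=710, Σx²=744, Σy²=706
r = (7×710 - 58×62)/√((7×744 - 58²)(7×706 - 62²))
= 1374/√(1844×1098) = 1374/√2024712 ≈ 1374/1422.9238 ≈ 0.9656

r ≈ 0.9656


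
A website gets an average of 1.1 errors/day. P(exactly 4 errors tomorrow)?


Poisson(λ=1.1): P(X=4) = e^(-λ)×λ^k/k!
= e^(-1.1) × 1.1^4 / 4!
≈ 0.3328710837 × 1.4641 / 24 ≈ 0.020307

P(X=4) ≈ 0.020307 ≈ 2.03%


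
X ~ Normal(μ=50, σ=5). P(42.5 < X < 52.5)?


z₁=(42.5-50)/5=-1.5, z₂=(52.5-50)/5=0.5
P = Φ(0.5) - Φ(-1.5) = 0.691462 - 0.066807 = 0.624655 ≈ 0.6247

P(42.5 < X < 52.5) ≈ 0.6247


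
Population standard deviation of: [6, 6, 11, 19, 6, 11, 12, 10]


Mean = 81/8
  (6-81/8)²=1089/64
  (6-81/8)²=1089/64
  (11-81/8)²=49/64
  (19-81/8)²=5041/64
  (6-81/8)²=1089/64
  (11-81/8)²=49/64
  (12-81/8)²=225/64
  (10-81/8)²=1/64
Σ(x-μ)² = 1079/8
σ² = (1079/8)/8 = 1079/64

σ = √(1079/64) ≈ 4.1060


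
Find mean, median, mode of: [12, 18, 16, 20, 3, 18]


Sorted: [3, 12, 16, 18, 18, 20]
Mean = 87/6 = 29/2
Median = 17
Freq: {12: 1, 18: 2, 16: 1, 20: 1, 3: 1}
Mode: [18]

Mean=29/2, Median=17, Mode=18


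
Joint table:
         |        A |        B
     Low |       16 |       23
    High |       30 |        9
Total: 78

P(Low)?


P(Low) = (16+23)/78 = 39/78 = 1/2

P(Low) = 1/2 ≈ 50.00%


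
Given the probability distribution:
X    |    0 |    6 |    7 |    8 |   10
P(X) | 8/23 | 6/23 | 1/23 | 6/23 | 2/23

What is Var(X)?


E[X] = 111/23
E[X²] = 849/23
Var(X) = E[X²] - (E[X])² = 849/23 - 12321/529 = 7206/529

Var(X) = 7206/529 ≈ 13.6219


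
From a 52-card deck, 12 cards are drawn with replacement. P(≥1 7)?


P(not a 7) = 48/52 = 12/13
P(none in 12 draws) = (12/13)^12 = 8916100448256/23298085122481
P(≥1 7) = 1 - 8916100448256/23298085122481 = 14381984674225/23298085122481

P = 14381984674225/23298085122481 ≈ 61.73%


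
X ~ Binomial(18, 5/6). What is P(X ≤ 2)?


P(X ≤ 2) = Σ P(X=i) for i=0..2
P(X=0) = 1/101559956668416
P(X=1) = 5/5642219814912
P(X=2) = 425/11284439629824
Sum = 979/25389989167104

P(X ≤ 2) = 979/25389989167104 ≈ 0.00%


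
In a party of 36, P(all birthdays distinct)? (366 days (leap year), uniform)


P(all different) = Π(366-i)/366 for i=0..35
= (366/366)×(365/366)×...×(331/366)
= 0.168667

P ≈ 0.1687 ≈ 16.87%


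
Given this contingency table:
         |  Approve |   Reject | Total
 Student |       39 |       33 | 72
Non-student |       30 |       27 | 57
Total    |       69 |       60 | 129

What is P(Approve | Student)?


P(Approve | Student) = 39/(39+33) = 39/72 = 13/24

P(Approve|Student) = 13/24 ≈ 54.17%


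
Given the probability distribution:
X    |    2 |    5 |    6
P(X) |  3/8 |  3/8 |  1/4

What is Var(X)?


E[X] = 33/8
E[X²] = 159/8
Var(X) = E[X²] - (E[X])² = 159/8 - 1089/64 = 183/64

Var(X) = 183/64 ≈ 2.8594


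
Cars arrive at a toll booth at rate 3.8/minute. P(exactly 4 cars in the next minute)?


Poisson(λ=3.8): P(X=4) = e^(-λ)×λ^k/k!
= e^(-3.8) × 3.8^4 / 4!
≈ 0.02237077186 × 208.5136 / 24 ≈ 0.194359

P(X=4) ≈ 0.194359 ≈ 19.44%


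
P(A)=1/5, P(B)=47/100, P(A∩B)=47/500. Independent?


P(A)×P(B) = 47/500
P(A∩B) = 47/500
Equal ✓ → Independent

Yes, independent


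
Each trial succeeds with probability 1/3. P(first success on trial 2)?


Geometric: P(X=2) = (1-p)^(k-1)×p = (2/3)^1×1/3 = 2/9

P(X=2) = 2/9 ≈ 22.22%


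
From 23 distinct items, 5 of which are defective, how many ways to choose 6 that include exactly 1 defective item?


Choose 1 of the 5 defective items and 5 of the other 18 items:
C(5,1)×C(18,5) = 5×8568 = 42840

42840


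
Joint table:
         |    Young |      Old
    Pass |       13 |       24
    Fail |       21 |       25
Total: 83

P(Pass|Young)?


P(Pass|Young) = 13/(13+21) = 13/34

P = 13/34 ≈ 38.24%


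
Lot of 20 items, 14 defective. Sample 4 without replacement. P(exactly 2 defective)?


Hypergeometric: C(14,2)×C(6,2)/C(20,4)
= 91×15/4845 = 91/323

P(X=2) = 91/323 ≈ 28.17%


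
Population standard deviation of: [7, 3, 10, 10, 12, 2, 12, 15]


Mean = 71/8
  (7-71/8)²=225/64
  (3-71/8)²=2209/64
  (10-71/8)²=81/64
  (10-71/8)²=81/64
  (12-71/8)²=625/64
  (2-71/8)²=3025/64
  (12-71/8)²=625/64
  (15-71/8)²=2401/64
Σ(x-μ)² = 1159/8
σ² = (1159/8)/8 = 1159/64

σ = √(1159/64) ≈ 4.2555


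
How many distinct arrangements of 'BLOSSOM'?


Letters: 7, freq: {'B': 1, 'L': 1, 'O': 2, 'S': 2, 'M': 1}
7!/(1!×1!×2!×2!×1!) = 5040/4 = 1260

1260


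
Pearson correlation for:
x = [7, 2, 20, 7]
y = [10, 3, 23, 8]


n=4, Σx=36, Σy=44, Σxy=592, Σx²=502, Σy²=702
r = (4×592 - 36×44)/√((4×502 - 36²)(4×702 - 44²))
= 784/√(712×872) = 784/√620864 ≈ 784/787.9492 ≈ 0.9950

r ≈ 0.9950


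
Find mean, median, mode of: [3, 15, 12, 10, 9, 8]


Sorted: [3, 8, 9, 10, 12, 15]
Mean = 57/6 = 19/2
Median = 19/2
Freq: {3: 1, 15: 1, 12: 1, 10: 1, 9: 1, 8: 1}
Mode: No mode

Mean=19/2, Median=19/2, Mode=No mode


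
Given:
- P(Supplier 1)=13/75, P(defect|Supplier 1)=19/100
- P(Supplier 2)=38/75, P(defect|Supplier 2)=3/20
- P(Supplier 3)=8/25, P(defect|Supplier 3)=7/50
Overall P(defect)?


P(B) = Σ P(B|Aᵢ)×P(Aᵢ)
  19/100×13/75 = 247/7500
  3/20×38/75 = 19/250
  7/50×8/25 = 28/625
Sum = 1153/7500

P(defect) = 1153/7500 ≈ 15.37%


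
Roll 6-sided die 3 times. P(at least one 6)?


P(no 6)^3 = (5/6)^3 = 125/216
P(≥1) = 1 - 125/216 = 91/216

P = 91/216 ≈ 42.13%


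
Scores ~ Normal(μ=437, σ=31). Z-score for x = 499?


z = (x - μ)/σ = (499 - 437)/31 = 2.0

z = 2.0


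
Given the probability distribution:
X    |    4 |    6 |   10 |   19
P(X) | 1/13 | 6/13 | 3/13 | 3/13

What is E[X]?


E[X] = Σ x·P(X=x)
= (4)×(1/13) + (6)×(6/13) + (10)×(3/13) + (19)×(3/13)
= 127/13

E[X] = 127/13


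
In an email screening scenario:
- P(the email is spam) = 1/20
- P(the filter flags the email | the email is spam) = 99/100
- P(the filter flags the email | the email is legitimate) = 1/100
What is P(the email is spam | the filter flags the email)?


Using Bayes' theorem:
P(A|B) = P(B|A)·P(A) / P(B)

P(the filter flags the email) = 99/100 × 1/20 + 1/100 × 19/20
= 99/2000 + 19/2000 = 59/1000

P(the email is spam|the filter flags the email) = (99/2000) / (59/1000) = 99/118

P(the email is spam|the filter flags the email) = 99/118 ≈ 83.90%


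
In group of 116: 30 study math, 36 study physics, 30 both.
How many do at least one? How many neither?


|A∪B| = 30+36-30 = 36
Neither = 116-36 = 80

At least one: 36; Neither: 80


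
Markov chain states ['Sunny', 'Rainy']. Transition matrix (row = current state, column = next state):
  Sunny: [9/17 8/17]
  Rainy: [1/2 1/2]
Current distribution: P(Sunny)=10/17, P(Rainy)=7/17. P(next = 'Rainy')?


P(next=Rainy) = Σᵢ P(now=i)×P(i→Rainy)
= 10/17×8/17 + 7/17×1/2
= 80/289 + 7/34 = 279/578

P = 279/578 ≈ 0.4827


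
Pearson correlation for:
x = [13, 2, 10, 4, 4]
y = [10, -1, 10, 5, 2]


n=5, Σx=33, Σy=26, Σxy=256, Σx²=305, Σy²=230
r = (5×256 - 33×26)/√((5×305 - 33²)(5×230 - 26²))
= 422/√(436×474) = 422/√206664 ≈ 422/454.6031 ≈ 0.9283

r ≈ 0.9283


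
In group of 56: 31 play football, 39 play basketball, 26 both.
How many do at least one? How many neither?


|A∪B| = 31+39-26 = 44
Neither = 56-44 = 12

At least one: 44; Neither: 12


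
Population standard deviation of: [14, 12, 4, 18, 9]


Mean = 57/5
  (14-57/5)²=169/25
  (12-57/5)²=9/25
  (4-57/5)²=1369/25
  (18-57/5)²=1089/25
  (9-57/5)²=144/25
Σ(x-μ)² = 556/5
σ² = (556/5)/5 = 556/25

σ = √(556/25) ≈ 4.7159


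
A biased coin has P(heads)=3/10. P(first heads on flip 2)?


Geometric: P(X=2) = (1-p)^(k-1)×p = (7/10)^1×3/10 = 21/100

P(X=2) = 21/100 ≈ 21.00%


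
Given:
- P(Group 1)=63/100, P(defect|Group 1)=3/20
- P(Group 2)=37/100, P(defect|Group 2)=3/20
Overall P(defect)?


P(B) = Σ P(B|Aᵢ)×P(Aᵢ)
  3/20×63/100 = 189/2000
  3/20×37/100 = 111/2000
Sum = 3/20

P(defect) = 3/20 ≈ 15.00%


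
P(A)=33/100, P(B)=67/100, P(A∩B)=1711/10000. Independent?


P(A)×P(B) = 2211/10000
P(A∩B) = 1711/10000
Not equal → NOT independent

No, not independent


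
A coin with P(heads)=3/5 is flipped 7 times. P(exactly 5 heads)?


Binomial: P(X=5) = C(7,5)×p^5×(1-p)^2
= 21 × 243/3125 × 4/25 = 20412/78125

P(X=5) = 20412/78125 ≈ 26.13%


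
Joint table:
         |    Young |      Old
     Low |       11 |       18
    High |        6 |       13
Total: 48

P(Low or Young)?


P(Low∨Young) = P(Low) + P(Young) - P(Low∧Young)
= (29 + 17 - 11)/48 = 35/48

P = 35/48 ≈ 72.92%


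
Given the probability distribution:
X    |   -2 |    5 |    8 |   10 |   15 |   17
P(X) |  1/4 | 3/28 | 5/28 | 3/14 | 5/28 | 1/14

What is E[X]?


E[X] = Σ x·P(X=x)
= (-2)×(1/4) + (5)×(3/28) + (8)×(5/28) + (10)×(3/14) + (15)×(5/28) + (17)×(1/14)
= 15/2

E[X] = 15/2


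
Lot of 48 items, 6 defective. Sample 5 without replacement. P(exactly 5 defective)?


Hypergeometric: C(6,5)×C(42,0)/C(48,5)
= 6×1/1712304 = 1/285384

P(X=5) = 1/285384 ≈ 0.00%


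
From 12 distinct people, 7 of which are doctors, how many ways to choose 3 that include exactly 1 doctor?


Choose 1 of the 7 doctors and 2 of the other 5 people:
C(7,1)×C(5,2) = 7×10 = 70

70


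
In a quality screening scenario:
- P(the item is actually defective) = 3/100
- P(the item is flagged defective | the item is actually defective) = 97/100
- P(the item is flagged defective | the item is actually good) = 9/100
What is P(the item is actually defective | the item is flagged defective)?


Using Bayes' theorem:
P(A|B) = P(B|A)·P(A) / P(B)

P(the item is flagged defective) = 97/100 × 3/100 + 9/100 × 97/100
= 291/10000 + 873/10000 = 291/2500

P(the item is actually defective|the item is flagged defective) = (291/10000) / (291/2500) = 1/4

P(the item is actually defective|the item is flagged defective) = 1/4 ≈ 25.00%


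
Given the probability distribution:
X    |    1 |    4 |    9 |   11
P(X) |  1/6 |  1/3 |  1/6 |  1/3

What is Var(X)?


E[X] = 20/3
E[X²] = 178/3
Var(X) = E[X²] - (E[X])² = 178/3 - 400/9 = 134/9

Var(X) = 134/9 ≈ 14.8889


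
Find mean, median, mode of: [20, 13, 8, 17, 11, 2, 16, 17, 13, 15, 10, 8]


Sorted: [2, 8, 8, 10, 11, 13, 13, 15, 16, 17, 17, 20]
Mean = 150/12 = 25/2
Median = 13
Freq: {20: 1, 13: 2, 8: 2, 17: 2, 11: 1, 2: 1, 16: 1, 15: 1, 10: 1}
Mode: [8, 13, 17]

Mean=25/2, Median=13, Mode=[8, 13, 17]


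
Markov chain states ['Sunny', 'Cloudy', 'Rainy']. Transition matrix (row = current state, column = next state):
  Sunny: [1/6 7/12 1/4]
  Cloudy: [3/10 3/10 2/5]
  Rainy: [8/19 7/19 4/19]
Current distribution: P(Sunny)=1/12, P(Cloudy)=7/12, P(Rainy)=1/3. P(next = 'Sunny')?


P(next=Sunny) = Σᵢ P(now=i)×P(i→Sunny)
= 1/12×1/6 + 7/12×3/10 + 1/3×8/19
= 1/72 + 7/40 + 8/57 = 563/1710

P = 563/1710 ≈ 0.3292


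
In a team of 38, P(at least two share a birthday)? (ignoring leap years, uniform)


P(all different) = Π(365-i)/365 for i=0..37
= 0.135932
P(match) = 1 - 0.135932 = 0.864068

P ≈ 0.8641 ≈ 86.41%


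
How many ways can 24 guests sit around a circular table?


Circular arrangements of 24 distinct objects: fix one position to break rotational symmetry.
(n-1)! = 23! = 25852016738884976640000

25852016738884976640000


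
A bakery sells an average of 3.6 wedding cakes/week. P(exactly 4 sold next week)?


Poisson(λ=3.6): P(X=4) = e^(-λ)×λ^k/k!
= e^(-3.6) × 3.6^4 / 4!
≈ 0.02732372245 × 167.9616 / 24 ≈ 0.191222

P(X=4) ≈ 0.191222 ≈ 19.12%


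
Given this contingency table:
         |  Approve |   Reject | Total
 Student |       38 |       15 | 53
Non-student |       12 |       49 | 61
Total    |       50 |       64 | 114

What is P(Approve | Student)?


P(Approve | Student) = 38/(38+15) = 38/53

P(Approve|Student) = 38/53 ≈ 71.70%


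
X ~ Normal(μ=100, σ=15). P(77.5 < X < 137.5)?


z₁=(77.5-100)/15=-1.5, z₂=(137.5-100)/15=2.5
P = Φ(2.5) - Φ(-1.5) = 0.993790 - 0.066807 = 0.926983 ≈ 0.9270

P(77.5 < X < 137.5) ≈ 0.9270


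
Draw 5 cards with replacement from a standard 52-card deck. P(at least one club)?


P(not a club) = 39/52 = 3/4
P(none in 5 draws) = (3/4)^5 = 243/1024
P(≥1 club) = 1 - 243/1024 = 781/1024

P = 781/1024 ≈ 76.27%


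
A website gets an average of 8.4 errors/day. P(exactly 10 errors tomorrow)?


Poisson(λ=8.4): P(X=10) = e^(-λ)×λ^k/k!
= e^(-8.4) × 8.4^10 / 10!
≈ 0.0002248673242 × 1749012287.66 / 3628800 ≈ 0.108382

P(X=10) ≈ 0.108382 ≈ 10.84%


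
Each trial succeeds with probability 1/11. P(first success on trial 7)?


Geometric: P(X=7) = (1-p)^(k-1)×p = (10/11)^6×1/11 = 1000000/19487171

P(X=7) = 1000000/19487171 ≈ 5.13%


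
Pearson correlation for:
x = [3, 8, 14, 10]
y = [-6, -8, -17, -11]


n=4, Σx=35, Σy=-42, Σxy=-430, Σx²=369, Σy²=510
r = (4×(-430) - 35×(-42))/√((4×369 - 35²)(4×510 - (-42)²))
= -250/√(251×276) = -250/√69276 ≈ -250/263.2033 ≈ -0.9498

r ≈ -0.9498


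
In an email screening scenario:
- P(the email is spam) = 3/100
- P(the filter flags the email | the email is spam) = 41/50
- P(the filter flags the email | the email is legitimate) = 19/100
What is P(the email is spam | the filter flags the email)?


Using Bayes' theorem:
P(A|B) = P(B|A)·P(A) / P(B)

P(the filter flags the email) = 41/50 × 3/100 + 19/100 × 97/100
= 123/5000 + 1843/10000 = 2089/10000

P(the email is spam|the filter flags the email) = (123/5000) / (2089/10000) = 246/2089

P(the email is spam|the filter flags the email) = 246/2089 ≈ 11.78%


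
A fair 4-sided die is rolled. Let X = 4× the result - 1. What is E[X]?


E[die] = (1+4)/2 = 5/2
E[X] = 4×5/2 - 1 = 9

E[X] = 9


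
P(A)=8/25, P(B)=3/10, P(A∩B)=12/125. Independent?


P(A)×P(B) = 12/125
P(A∩B) = 12/125
Equal ✓ → Independent

Yes, independent


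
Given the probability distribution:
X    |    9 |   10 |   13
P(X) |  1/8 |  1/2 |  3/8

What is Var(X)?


E[X] = 11
E[X²] = 247/2
Var(X) = E[X²] - (E[X])² = 247/2 - 121 = 5/2

Var(X) = 5/2 ≈ 2.5000


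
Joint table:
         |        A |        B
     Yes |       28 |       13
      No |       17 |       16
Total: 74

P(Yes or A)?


P(Yes∨A) = P(Yes) + P(A) - P(Yes∧A)
= (41 + 45 - 28)/74 = 58/74 = 29/37

P = 29/37 ≈ 78.38%


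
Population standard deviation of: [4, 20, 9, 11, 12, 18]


Mean = 74/6 = 37/3
  (4-37/3)²=625/9
  (20-37/3)²=529/9
  (9-37/3)²=100/9
  (11-37/3)²=16/9
  (12-37/3)²=1/9
  (18-37/3)²=289/9
Σ(x-μ)² = 520/3
σ² = (520/3)/6 = 260/9

σ = √(260/9) ≈ 5.3748


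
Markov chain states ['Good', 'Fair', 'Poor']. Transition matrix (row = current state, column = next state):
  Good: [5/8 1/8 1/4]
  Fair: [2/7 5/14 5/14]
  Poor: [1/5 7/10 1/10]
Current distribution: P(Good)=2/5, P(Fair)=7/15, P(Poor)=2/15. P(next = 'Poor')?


P(next=Poor) = Σᵢ P(now=i)×P(i→Poor)
= 2/5×1/4 + 7/15×5/14 + 2/15×1/10
= 1/10 + 1/6 + 1/75 = 7/25

P = 7/25 ≈ 0.2800


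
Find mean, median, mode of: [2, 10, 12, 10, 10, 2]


Sorted: [2, 2, 10, 10, 10, 12]
Mean = 46/6 = 23/3
Median = 10
Freq: {2: 2, 10: 3, 12: 1}
Mode: [10]

Mean=23/3, Median=10, Mode=10


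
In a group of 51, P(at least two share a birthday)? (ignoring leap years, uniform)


P(all different) = Π(365-i)/365 for i=0..50
= 0.025568
P(match) = 1 - 0.025568 = 0.974432

P ≈ 0.9744 ≈ 97.44%


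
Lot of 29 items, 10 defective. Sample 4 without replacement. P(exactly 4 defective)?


Hypergeometric: C(10,4)×C(19,0)/C(29,4)
= 210×1/23751 = 10/1131

P(X=4) = 10/1131 ≈ 0.88%


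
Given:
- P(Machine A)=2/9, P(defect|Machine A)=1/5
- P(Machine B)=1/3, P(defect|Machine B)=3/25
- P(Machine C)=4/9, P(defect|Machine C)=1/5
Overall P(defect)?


P(B) = Σ P(B|Aᵢ)×P(Aᵢ)
  1/5×2/9 = 2/45
  3/25×1/3 = 1/25
  1/5×4/9 = 4/45
Sum = 13/75

P(defect) = 13/75 ≈ 17.33%


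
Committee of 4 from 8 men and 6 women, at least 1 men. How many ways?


Count by #men:
  1M,3W: C(8,1)×C(6,3)=160
  2M,2W: C(8,2)×C(6,2)=420
  3M,1W: C(8,3)×C(6,1)=336
  4M,0W: C(8,4)×C(6,0)=70
Total = 986

986


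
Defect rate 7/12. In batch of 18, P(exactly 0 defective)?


Binomial: P(X=0) = C(18,0)×p^0×(1-p)^18
= 1 × 1 × 3814697265625/26623333280885243904 = 3814697265625/26623333280885243904

P(X=0) = 3814697265625/26623333280885243904 ≈ 0.00%


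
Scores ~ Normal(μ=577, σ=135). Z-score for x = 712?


z = (x - μ)/σ = (712 - 577)/135 = 1.0

z = 1.0


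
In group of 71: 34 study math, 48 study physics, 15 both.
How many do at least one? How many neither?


|A∪B| = 34+48-15 = 67
Neither = 71-67 = 4

At least one: 67; Neither: 4


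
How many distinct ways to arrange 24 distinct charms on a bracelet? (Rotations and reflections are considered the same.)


Free circular arrangements: rotations and reflections both identified.
(n-1)!/2 = 23!/2 = 25852016738884976640000/2 = 12926008369442488320000

12926008369442488320000


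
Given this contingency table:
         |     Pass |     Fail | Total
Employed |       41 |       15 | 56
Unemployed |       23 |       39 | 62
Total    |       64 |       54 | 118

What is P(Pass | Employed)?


P(Pass | Employed) = 41/(41+15) = 41/56

P(Pass|Employed) = 41/56 ≈ 73.21%


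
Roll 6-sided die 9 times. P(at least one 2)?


P(no 2)^9 = (5/6)^9 = 1953125/10077696
P(≥1) = 1 - 1953125/10077696 = 8124571/10077696

P = 8124571/10077696 ≈ 80.62%


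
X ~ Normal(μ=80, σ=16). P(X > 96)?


z = (96-80)/16 = 1.0
P(X > 96) = 1 - P(Z ≤ 1.0) = 1 - 0.8413 = 0.1587

P(X > 96) ≈ 0.1587


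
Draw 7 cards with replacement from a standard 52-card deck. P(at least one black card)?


P(not a black card) = 26/52 = 1/2
P(none in 7 draws) = (1/2)^7 = 1/128
P(≥1 black card) = 1 - 1/128 = 127/128

P = 127/128 ≈ 99.22%


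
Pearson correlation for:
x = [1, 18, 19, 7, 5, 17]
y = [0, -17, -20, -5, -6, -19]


n=6, Σx=67, Σy=-67, Σxy=-1074, Σx²=1049, Σy²=1111
r = (6×(-1074) - 67×(-67))/√((6×1049 - 67²)(6×1111 - (-67)²))
= -1955/√(1805×2177) = -1955/√3929485 ≈ -1955/1982.2929 ≈ -0.9862

r ≈ -0.9862


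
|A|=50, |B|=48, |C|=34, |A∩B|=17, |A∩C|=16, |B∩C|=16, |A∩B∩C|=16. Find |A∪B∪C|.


|A∪B∪C| = 50+48+34-17-16-16+16 = 99

|A∪B∪C| = 99


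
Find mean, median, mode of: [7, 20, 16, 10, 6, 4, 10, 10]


Sorted: [4, 6, 7, 10, 10, 10, 16, 20]
Mean = 83/8
Median = 10
Freq: {7: 1, 20: 1, 16: 1, 10: 3, 6: 1, 4: 1}
Mode: [10]

Mean=83/8, Median=10, Mode=10


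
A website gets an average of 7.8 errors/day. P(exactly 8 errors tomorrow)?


Poisson(λ=7.8): P(X=8) = e^(-λ)×λ^k/k!
= e^(-7.8) × 7.8^8 / 8!
≈ 0.000409734979 × 13701143.7068 / 40320 ≈ 0.139232

P(X=8) ≈ 0.139232 ≈ 13.92%


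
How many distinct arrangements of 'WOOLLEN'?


Letters: 7, freq: {'W': 1, 'O': 2, 'L': 2, 'E': 1, 'N': 1}
7!/(1!×2!×2!×1!×1!) = 5040/4 = 1260

1260


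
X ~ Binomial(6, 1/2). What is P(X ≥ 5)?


P(X ≥ 5) = Σ P(X=i) for i=5..6
P(X=5) = 3/32
P(X=6) = 1/64
Sum = 7/64

P(X ≥ 5) = 7/64 ≈ 10.94%


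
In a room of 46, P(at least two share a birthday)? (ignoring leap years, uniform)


P(all different) = Π(365-i)/365 for i=0..45
= 0.051747
P(match) = 1 - 0.051747 = 0.948253

P ≈ 0.9483 ≈ 94.83%


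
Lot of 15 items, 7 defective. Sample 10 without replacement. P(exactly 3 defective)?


Hypergeometric: C(7,3)×C(8,7)/C(15,10)
= 35×8/3003 = 40/429

P(X=3) = 40/429 ≈ 9.32%


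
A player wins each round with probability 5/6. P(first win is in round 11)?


Geometric: P(X=11) = (1-p)^(k-1)×p = (1/6)^10×5/6 = 5/362797056

P(X=11) = 5/362797056 ≈ 0.00%


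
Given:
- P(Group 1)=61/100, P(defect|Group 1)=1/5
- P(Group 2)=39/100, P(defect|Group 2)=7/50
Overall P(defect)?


P(B) = Σ P(B|Aᵢ)×P(Aᵢ)
  1/5×61/100 = 61/500
  7/50×39/100 = 273/5000
Sum = 883/5000

P(defect) = 883/5000 ≈ 17.66%


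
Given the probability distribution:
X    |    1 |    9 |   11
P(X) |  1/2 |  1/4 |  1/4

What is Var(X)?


E[X] = 11/2
E[X²] = 51
Var(X) = E[X²] - (E[X])² = 51 - 121/4 = 83/4

Var(X) = 83/4 ≈ 20.7500


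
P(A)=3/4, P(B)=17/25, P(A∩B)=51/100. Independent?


P(A)×P(B) = 51/100
P(A∩B) = 51/100
Equal ✓ → Independent

Yes, independent


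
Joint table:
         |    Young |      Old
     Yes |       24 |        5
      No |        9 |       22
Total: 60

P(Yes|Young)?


P(Yes|Young) = 24/(24+9) = 24/33 = 8/11

P = 8/11 ≈ 72.73%


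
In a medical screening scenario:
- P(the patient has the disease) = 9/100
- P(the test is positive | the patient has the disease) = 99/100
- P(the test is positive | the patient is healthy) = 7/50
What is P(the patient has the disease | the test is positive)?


Using Bayes' theorem:
P(A|B) = P(B|A)·P(A) / P(B)

P(the test is positive) = 99/100 × 9/100 + 7/50 × 91/100
= 891/10000 + 637/5000 = 433/2000

P(the patient has the disease|the test is positive) = (891/10000) / (433/2000) = 891/2165

P(the patient has the disease|the test is positive) = 891/2165 ≈ 41.15%
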